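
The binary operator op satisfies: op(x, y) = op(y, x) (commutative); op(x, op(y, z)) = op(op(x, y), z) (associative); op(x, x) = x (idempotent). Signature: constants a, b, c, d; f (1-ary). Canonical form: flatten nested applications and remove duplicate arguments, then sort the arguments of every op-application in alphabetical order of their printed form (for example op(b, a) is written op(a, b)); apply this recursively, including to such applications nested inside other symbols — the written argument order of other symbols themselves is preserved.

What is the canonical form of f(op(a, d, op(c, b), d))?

Work inside:  op(a, d, op(c, b), d)
Un-nest:  op(a, d, c, b, d)
Idempotence:  drop duplicate d
Sort arguments:  op(a, b, c, d)
Put back:  f(op(a, b, c, d))

Answer: f(op(a, b, c, d))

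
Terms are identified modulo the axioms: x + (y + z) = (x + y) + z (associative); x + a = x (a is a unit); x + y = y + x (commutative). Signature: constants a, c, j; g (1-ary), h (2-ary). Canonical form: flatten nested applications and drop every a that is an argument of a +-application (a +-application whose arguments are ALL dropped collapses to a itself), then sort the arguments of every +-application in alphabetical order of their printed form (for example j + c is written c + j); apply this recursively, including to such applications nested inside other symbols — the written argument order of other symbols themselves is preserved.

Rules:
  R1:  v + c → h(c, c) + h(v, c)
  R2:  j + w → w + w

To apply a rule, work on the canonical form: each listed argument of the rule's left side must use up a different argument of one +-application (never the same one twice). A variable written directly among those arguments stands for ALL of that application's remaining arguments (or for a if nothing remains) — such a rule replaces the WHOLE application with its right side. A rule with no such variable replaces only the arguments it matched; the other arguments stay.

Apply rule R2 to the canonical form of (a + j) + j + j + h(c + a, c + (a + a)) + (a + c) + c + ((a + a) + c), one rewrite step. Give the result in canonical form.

Canonical form:  c + c + c + h(c, c) + j + j + j
Apply R2:  consuming j;  w := c + c + c + h(c, c) + j + j
Every leftover argument binds to the variable; the entire application is replaced.
New term:  c + c + c + c + c + c + h(c, c) + h(c, c) + j + j + j + j

Answer: c + c + c + c + c + c + h(c, c) + h(c, c) + j + j + j + j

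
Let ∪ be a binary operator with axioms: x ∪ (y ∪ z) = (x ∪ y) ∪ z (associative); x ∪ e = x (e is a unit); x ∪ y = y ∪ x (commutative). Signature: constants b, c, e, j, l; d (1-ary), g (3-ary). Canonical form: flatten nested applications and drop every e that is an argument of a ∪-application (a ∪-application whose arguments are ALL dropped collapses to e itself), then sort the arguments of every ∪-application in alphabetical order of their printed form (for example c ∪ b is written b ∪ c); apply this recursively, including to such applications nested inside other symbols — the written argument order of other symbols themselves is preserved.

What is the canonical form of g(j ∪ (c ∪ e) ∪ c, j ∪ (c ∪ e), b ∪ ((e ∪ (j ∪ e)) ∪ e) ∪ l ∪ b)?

Answer: g(c ∪ c ∪ j, c ∪ j, b ∪ b ∪ j ∪ l)

Derivation:
Work inside:  b ∪ ((e ∪ (j ∪ e)) ∪ e) ∪ l ∪ b
Un-nest:  b ∪ e ∪ j ∪ e ∪ e ∪ l ∪ b
Unit:  drop e (×3)
Sort arguments:  b ∪ b ∪ j ∪ l
Reassemble:  g(c ∪ c ∪ j, c ∪ j, b ∪ b ∪ j ∪ l)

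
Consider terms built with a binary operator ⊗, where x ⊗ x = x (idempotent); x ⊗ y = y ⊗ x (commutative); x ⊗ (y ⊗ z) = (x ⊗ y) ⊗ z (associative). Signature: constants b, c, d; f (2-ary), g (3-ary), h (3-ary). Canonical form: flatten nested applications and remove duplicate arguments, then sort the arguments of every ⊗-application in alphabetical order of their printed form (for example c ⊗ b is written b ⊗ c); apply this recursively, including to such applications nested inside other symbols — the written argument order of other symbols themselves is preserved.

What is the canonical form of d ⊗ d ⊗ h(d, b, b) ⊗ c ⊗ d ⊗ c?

Answer: c ⊗ d ⊗ h(d, b, b)

Derivation:
Drop duplicates:  drop duplicate d, d, c
Sort:  c ⊗ d ⊗ h(d, b, b)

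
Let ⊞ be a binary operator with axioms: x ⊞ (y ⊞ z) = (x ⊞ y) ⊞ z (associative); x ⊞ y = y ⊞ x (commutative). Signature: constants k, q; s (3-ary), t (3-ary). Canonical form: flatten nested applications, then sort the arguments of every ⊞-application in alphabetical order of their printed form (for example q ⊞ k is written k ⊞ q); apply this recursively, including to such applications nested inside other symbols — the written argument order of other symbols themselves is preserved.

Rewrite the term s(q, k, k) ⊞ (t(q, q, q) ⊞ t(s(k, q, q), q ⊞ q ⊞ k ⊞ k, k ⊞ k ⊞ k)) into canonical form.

Flatten:  s(q, k, k) ⊞ t(q, q, q) ⊞ t(s(k, q, q), q ⊞ q ⊞ k ⊞ k, k ⊞ k ⊞ k)
Canonicalize subterm:  t(s(k, q, q), q ⊞ q ⊞ k ⊞ k, k ⊞ k ⊞ k)  →  t(s(k, q, q), k ⊞ k ⊞ q ⊞ q, k ⊞ k ⊞ k)
Order the arguments:  s(q, k, k) ⊞ t(q, q, q) ⊞ t(s(k, q, q), k ⊞ k ⊞ q ⊞ q, k ⊞ k ⊞ k)

Answer: s(q, k, k) ⊞ t(q, q, q) ⊞ t(s(k, q, q), k ⊞ k ⊞ q ⊞ q, k ⊞ k ⊞ k)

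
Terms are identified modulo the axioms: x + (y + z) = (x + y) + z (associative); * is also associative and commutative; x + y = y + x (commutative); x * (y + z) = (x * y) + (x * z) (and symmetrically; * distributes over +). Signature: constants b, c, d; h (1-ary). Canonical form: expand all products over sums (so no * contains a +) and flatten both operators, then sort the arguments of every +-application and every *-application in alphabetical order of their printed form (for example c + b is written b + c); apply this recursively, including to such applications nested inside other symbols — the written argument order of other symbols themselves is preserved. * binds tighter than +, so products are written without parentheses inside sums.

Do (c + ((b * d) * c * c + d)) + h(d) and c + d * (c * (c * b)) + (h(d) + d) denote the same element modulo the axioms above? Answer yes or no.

Left:  (c + ((b * d) * c * c + d)) + h(d)
  Merge nested applications:  c + b * c * c * d + d + h(d)
  Sort arguments:  b * c * c * d + c + d + h(d)
Right:  c + d * (c * (c * b)) + (h(d) + d)
  Merge nested applications:  c + b * c * c * d + h(d) + d
  Sort arguments:  b * c * c * d + c + d + h(d)

Answer: yes — both canonical forms are b * c * c * d + c + d + h(d)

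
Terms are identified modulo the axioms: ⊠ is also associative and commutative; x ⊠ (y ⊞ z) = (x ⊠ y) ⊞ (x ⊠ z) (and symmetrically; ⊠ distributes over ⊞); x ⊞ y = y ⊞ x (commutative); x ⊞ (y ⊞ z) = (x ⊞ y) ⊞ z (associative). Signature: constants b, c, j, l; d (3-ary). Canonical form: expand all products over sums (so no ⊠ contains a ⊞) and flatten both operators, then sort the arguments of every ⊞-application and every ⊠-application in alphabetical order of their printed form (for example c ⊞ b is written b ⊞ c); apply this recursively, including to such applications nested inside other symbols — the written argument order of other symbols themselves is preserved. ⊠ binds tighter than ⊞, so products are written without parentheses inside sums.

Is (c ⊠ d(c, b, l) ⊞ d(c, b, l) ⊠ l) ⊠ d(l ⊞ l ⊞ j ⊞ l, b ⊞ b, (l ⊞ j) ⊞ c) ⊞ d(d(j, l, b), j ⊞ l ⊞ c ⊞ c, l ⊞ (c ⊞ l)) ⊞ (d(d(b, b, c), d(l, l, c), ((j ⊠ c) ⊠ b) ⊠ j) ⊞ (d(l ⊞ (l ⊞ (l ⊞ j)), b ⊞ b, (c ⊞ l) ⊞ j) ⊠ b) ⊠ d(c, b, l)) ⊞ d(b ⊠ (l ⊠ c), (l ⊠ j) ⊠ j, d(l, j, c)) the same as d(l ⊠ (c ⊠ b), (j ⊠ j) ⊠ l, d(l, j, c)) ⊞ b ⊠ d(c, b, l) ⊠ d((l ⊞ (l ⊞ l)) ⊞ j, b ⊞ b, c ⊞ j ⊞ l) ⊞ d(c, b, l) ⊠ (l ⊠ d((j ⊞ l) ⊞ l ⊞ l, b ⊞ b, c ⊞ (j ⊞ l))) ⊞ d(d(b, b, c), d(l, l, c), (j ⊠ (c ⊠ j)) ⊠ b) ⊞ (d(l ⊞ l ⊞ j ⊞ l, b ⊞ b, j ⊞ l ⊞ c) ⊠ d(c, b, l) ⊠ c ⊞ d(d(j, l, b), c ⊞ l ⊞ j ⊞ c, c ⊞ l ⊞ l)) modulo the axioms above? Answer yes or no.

Left:  (c ⊠ d(c, b, l) ⊞ d(c, b, l) ⊠ l) ⊠ d(l ⊞ l ⊞ j ⊞ l, b ⊞ b, (l ⊞ j) ⊞ c) ⊞ d(d(j, l, b), j ⊞ l ⊞ c ⊞ c, l ⊞ (c ⊞ l)) ⊞ (d(d(b, b, c), d(l, l, c), ((j ⊠ c) ⊠ b) ⊠ j) ⊞ (d(l ⊞ (l ⊞ (l ⊞ j)), b ⊞ b, (c ⊞ l) ⊞ j) ⊠ b) ⊠ d(c, b, l)) ⊞ d(b ⊠ (l ⊠ c), (l ⊠ j) ⊠ j, d(l, j, c))
  Expand:  c ⊠ d(c, b, l) ⊠ d(j ⊞ l ⊞ l ⊞ l, b ⊞ b, c ⊞ j ⊞ l) ⊞ d(c, b, l) ⊠ d(j ⊞ l ⊞ l ⊞ l, b ⊞ b, c ⊞ j ⊞ l) ⊠ l ⊞ d(d(j, l, b), c ⊞ c ⊞ j ⊞ l, c ⊞ l ⊞ l) ⊞ d(d(b, b, c), d(l, l, c), b ⊠ c ⊠ j ⊠ j) ⊞ b ⊠ d(c, b, l) ⊠ d(j ⊞ l ⊞ l ⊞ l, b ⊞ b, c ⊞ j ⊞ l) ⊞ d(b ⊠ c ⊠ l, j ⊠ j ⊠ l, d(l, j, c))
  Sort arguments:  b ⊠ d(c, b, l) ⊠ d(j ⊞ l ⊞ l ⊞ l, b ⊞ b, c ⊞ j ⊞ l) ⊞ c ⊠ d(c, b, l) ⊠ d(j ⊞ l ⊞ l ⊞ l, b ⊞ b, c ⊞ j ⊞ l) ⊞ d(b ⊠ c ⊠ l, j ⊠ j ⊠ l, d(l, j, c)) ⊞ d(c, b, l) ⊠ d(j ⊞ l ⊞ l ⊞ l, b ⊞ b, c ⊞ j ⊞ l) ⊠ l ⊞ d(d(b, b, c), d(l, l, c), b ⊠ c ⊠ j ⊠ j) ⊞ d(d(j, l, b), c ⊞ c ⊞ j ⊞ l, c ⊞ l ⊞ l)
Right:  d(l ⊠ (c ⊠ b), (j ⊠ j) ⊠ l, d(l, j, c)) ⊞ b ⊠ d(c, b, l) ⊠ d((l ⊞ (l ⊞ l)) ⊞ j, b ⊞ b, c ⊞ j ⊞ l) ⊞ d(c, b, l) ⊠ (l ⊠ d((j ⊞ l) ⊞ l ⊞ l, b ⊞ b, c ⊞ (j ⊞ l))) ⊞ d(d(b, b, c), d(l, l, c), (j ⊠ (c ⊠ j)) ⊠ b) ⊞ (d(l ⊞ l ⊞ j ⊞ l, b ⊞ b, j ⊞ l ⊞ c) ⊠ d(c, b, l) ⊠ c ⊞ d(d(j, l, b), c ⊞ l ⊞ j ⊞ c, c ⊞ l ⊞ l))
  Flatten:  d(b ⊠ c ⊠ l, j ⊠ j ⊠ l, d(l, j, c)) ⊞ b ⊠ d(c, b, l) ⊠ d(j ⊞ l ⊞ l ⊞ l, b ⊞ b, c ⊞ j ⊞ l) ⊞ d(c, b, l) ⊠ d(j ⊞ l ⊞ l ⊞ l, b ⊞ b, c ⊞ j ⊞ l) ⊠ l ⊞ d(d(b, b, c), d(l, l, c), b ⊠ c ⊠ j ⊠ j) ⊞ c ⊠ d(c, b, l) ⊠ d(j ⊞ l ⊞ l ⊞ l, b ⊞ b, c ⊞ j ⊞ l) ⊞ d(d(j, l, b), c ⊞ c ⊞ j ⊞ l, c ⊞ l ⊞ l)
  Sort arguments:  b ⊠ d(c, b, l) ⊠ d(j ⊞ l ⊞ l ⊞ l, b ⊞ b, c ⊞ j ⊞ l) ⊞ c ⊠ d(c, b, l) ⊠ d(j ⊞ l ⊞ l ⊞ l, b ⊞ b, c ⊞ j ⊞ l) ⊞ d(b ⊠ c ⊠ l, j ⊠ j ⊠ l, d(l, j, c)) ⊞ d(c, b, l) ⊠ d(j ⊞ l ⊞ l ⊞ l, b ⊞ b, c ⊞ j ⊞ l) ⊠ l ⊞ d(d(b, b, c), d(l, l, c), b ⊠ c ⊠ j ⊠ j) ⊞ d(d(j, l, b), c ⊞ c ⊞ j ⊞ l, c ⊞ l ⊞ l)

Answer: yes — both canonical forms are b ⊠ d(c, b, l) ⊠ d(j ⊞ l ⊞ l ⊞ l, b ⊞ b, c ⊞ j ⊞ l) ⊞ c ⊠ d(c, b, l) ⊠ d(j ⊞ l ⊞ l ⊞ l, b ⊞ b, c ⊞ j ⊞ l) ⊞ d(b ⊠ c ⊠ l, j ⊠ j ⊠ l, d(l, j, c)) ⊞ d(c, b, l) ⊠ d(j ⊞ l ⊞ l ⊞ l, b ⊞ b, c ⊞ j ⊞ l) ⊠ l ⊞ d(d(b, b, c), d(l, l, c), b ⊠ c ⊠ j ⊠ j) ⊞ d(d(j, l, b), c ⊞ c ⊞ j ⊞ l, c ⊞ l ⊞ l)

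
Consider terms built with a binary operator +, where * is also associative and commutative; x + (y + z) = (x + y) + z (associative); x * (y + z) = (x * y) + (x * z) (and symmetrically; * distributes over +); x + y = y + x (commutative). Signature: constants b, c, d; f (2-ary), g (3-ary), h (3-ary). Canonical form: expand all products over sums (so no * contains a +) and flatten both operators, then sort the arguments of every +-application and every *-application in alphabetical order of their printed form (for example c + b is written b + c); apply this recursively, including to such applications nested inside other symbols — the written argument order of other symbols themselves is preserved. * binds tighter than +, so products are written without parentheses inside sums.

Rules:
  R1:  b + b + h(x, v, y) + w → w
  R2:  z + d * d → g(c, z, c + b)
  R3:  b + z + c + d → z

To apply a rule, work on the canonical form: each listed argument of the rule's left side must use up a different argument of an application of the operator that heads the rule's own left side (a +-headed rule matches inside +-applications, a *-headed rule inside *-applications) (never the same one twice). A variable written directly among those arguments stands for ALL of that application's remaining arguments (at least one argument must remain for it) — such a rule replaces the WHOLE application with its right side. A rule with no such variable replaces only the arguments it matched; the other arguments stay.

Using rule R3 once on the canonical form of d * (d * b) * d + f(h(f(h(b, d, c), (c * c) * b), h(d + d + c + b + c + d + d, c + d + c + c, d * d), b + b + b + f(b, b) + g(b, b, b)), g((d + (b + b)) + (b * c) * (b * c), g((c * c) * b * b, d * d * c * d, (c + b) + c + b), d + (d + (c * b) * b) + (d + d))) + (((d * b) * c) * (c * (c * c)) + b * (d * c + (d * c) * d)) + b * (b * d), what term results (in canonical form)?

Answer: b * b * d + b * c * c * c * c * d + b * c * d + b * c * d * d + b * d * d * d + f(h(f(h(b, d, c), b * c * c), h(c + d + d + d, c + c + c + d, d * d), b + b + b + f(b, b) + g(b, b, b)), g(b + b + b * b * c * c + d, g(b * b * c * c, c * d * d * d, b + b + c + c), b * b * c + d + d + d + d))

Derivation:
Canonical form:  b * b * d + b * c * c * c * c * d + b * c * d + b * c * d * d + b * d * d * d + f(h(f(h(b, d, c), b * c * c), h(b + c + c + d + d + d + d, c + c + c + d, d * d), b + b + b + f(b, b) + g(b, b, b)), g(b + b + b * b * c * c + d, g(b * b * c * c, c * d * d * d, b + b + c + c), b * b * c + d + d + d + d))
R3 matches:  uses b, c, d;  z := c + d + d + d
The variable takes the whole remainder — replace the entire application.
New term:  b * b * d + b * c * c * c * c * d + b * c * d + b * c * d * d + b * d * d * d + f(h(f(h(b, d, c), b * c * c), h(c + d + d + d, c + c + c + d, d * d), b + b + b + f(b, b) + g(b, b, b)), g(b + b + b * b * c * c + d, g(b * b * c * c, c * d * d * d, b + b + c + c), b * b * c + d + d + d + d))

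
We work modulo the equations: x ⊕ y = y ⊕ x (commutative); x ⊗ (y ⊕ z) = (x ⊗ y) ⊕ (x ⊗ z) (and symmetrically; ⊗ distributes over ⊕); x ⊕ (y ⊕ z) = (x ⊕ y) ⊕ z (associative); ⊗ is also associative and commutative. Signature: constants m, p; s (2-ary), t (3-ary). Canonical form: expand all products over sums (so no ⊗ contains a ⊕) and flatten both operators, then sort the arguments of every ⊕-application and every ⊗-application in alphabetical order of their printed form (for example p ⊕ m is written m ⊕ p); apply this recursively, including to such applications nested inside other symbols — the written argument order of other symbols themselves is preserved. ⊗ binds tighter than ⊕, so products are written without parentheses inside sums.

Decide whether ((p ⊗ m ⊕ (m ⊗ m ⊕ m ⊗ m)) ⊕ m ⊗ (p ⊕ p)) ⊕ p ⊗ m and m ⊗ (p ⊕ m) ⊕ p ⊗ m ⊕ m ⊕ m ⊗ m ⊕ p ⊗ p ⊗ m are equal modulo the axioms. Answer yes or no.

Left:  ((p ⊗ m ⊕ (m ⊗ m ⊕ m ⊗ m)) ⊕ m ⊗ (p ⊕ p)) ⊕ p ⊗ m
  Expand products over sums:  m ⊗ p ⊕ m ⊗ m ⊕ m ⊗ m ⊕ m ⊗ p ⊕ m ⊗ p ⊕ m ⊗ p
  Order the arguments:  m ⊗ m ⊕ m ⊗ m ⊕ m ⊗ p ⊕ m ⊗ p ⊕ m ⊗ p ⊕ m ⊗ p
Right:  m ⊗ (p ⊕ m) ⊕ p ⊗ m ⊕ m ⊕ m ⊗ m ⊕ p ⊗ p ⊗ m
  Distribute:  m ⊗ p ⊕ m ⊗ m ⊕ m ⊗ p ⊕ m ⊕ m ⊗ m ⊕ m ⊗ p ⊗ p
  Sort arguments:  m ⊕ m ⊗ m ⊕ m ⊗ m ⊕ m ⊗ p ⊕ m ⊗ p ⊕ m ⊗ p ⊗ p

Answer: no — m ⊗ m ⊕ m ⊗ m ⊕ m ⊗ p ⊕ m ⊗ p ⊕ m ⊗ p ⊕ m ⊗ p vs m ⊕ m ⊗ m ⊕ m ⊗ m ⊕ m ⊗ p ⊕ m ⊗ p ⊕ m ⊗ p ⊗ p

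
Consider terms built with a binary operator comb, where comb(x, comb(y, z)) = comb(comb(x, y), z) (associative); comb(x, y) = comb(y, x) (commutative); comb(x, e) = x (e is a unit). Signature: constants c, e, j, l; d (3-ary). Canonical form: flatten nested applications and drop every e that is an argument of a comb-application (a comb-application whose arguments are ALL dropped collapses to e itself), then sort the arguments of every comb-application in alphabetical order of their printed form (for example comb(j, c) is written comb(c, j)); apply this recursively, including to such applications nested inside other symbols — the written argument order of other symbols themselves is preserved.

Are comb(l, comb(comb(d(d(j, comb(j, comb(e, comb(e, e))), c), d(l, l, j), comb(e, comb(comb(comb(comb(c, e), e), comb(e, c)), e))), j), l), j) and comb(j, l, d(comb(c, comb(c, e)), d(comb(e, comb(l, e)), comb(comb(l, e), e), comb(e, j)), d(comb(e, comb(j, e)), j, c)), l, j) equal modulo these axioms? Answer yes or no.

Left:  comb(l, comb(comb(d(d(j, comb(j, comb(e, comb(e, e))), c), d(l, l, j), comb(e, comb(comb(comb(comb(c, e), e), comb(e, c)), e))), j), l), j)
  Merge nested applications:  comb(l, d(d(j, comb(j, comb(e, comb(e, e))), c), d(l, l, j), comb(e, comb(comb(comb(comb(c, e), e), comb(e, c)), e))), j, l, j)
  Simplify inside:  d(d(j, comb(j, comb(e, comb(e, e))), c), d(l, l, j), comb(e, comb(comb(comb(comb(c, e), e), comb(e, c)), e)))  →  d(d(j, j, c), d(l, l, j), comb(c, c))
  Sort arguments:  comb(d(d(j, j, c), d(l, l, j), comb(c, c)), j, j, l, l)
Right:  comb(j, l, d(comb(c, comb(c, e)), d(comb(e, comb(l, e)), comb(comb(l, e), e), comb(e, j)), d(comb(e, comb(j, e)), j, c)), l, j)
  Simplify inside:  d(comb(c, comb(c, e)), d(comb(e, comb(l, e)), comb(comb(l, e), e), comb(e, j)), d(comb(e, comb(j, e)), j, c))  →  d(comb(c, c), d(l, l, j), d(j, j, c))
  Sort arguments:  comb(d(comb(c, c), d(l, l, j), d(j, j, c)), j, j, l, l)

Answer: no — comb(d(d(j, j, c), d(l, l, j), comb(c, c)), j, j, l, l) vs comb(d(comb(c, c), d(l, l, j), d(j, j, c)), j, j, l, l)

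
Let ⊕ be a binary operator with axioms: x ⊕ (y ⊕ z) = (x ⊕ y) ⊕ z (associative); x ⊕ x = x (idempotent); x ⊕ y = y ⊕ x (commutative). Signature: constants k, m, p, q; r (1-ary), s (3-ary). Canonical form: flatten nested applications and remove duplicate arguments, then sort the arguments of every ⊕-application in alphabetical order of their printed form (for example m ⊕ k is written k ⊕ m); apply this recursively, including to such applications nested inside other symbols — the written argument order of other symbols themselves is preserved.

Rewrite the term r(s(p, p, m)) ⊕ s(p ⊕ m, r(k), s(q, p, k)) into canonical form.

Simplify inside:  s(p ⊕ m, r(k), s(q, p, k))  →  s(m ⊕ p, r(k), s(q, p, k))
Sort arguments:  r(s(p, p, m)) ⊕ s(m ⊕ p, r(k), s(q, p, k))

Answer: r(s(p, p, m)) ⊕ s(m ⊕ p, r(k), s(q, p, k))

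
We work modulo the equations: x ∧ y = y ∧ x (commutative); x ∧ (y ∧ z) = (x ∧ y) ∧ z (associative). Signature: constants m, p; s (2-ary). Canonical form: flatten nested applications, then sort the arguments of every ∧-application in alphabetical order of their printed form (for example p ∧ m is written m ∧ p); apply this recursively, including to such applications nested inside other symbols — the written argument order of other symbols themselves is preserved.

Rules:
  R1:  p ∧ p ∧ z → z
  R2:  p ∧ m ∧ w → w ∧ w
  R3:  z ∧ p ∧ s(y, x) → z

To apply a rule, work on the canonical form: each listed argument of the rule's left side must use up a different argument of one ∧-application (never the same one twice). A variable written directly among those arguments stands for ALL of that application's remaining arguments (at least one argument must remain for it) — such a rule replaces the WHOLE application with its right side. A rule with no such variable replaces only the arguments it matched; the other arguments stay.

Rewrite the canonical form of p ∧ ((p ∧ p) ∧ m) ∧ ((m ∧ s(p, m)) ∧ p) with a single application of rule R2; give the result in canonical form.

Canonical form:  m ∧ m ∧ p ∧ p ∧ p ∧ p ∧ s(p, m)
Apply R2:  consuming m, p;  w := m ∧ p ∧ p ∧ p ∧ s(p, m)
Every leftover argument binds to the variable; the entire application is replaced.
New term:  m ∧ m ∧ p ∧ p ∧ p ∧ p ∧ p ∧ p ∧ s(p, m) ∧ s(p, m)

Answer: m ∧ m ∧ p ∧ p ∧ p ∧ p ∧ p ∧ p ∧ s(p, m) ∧ s(p, m)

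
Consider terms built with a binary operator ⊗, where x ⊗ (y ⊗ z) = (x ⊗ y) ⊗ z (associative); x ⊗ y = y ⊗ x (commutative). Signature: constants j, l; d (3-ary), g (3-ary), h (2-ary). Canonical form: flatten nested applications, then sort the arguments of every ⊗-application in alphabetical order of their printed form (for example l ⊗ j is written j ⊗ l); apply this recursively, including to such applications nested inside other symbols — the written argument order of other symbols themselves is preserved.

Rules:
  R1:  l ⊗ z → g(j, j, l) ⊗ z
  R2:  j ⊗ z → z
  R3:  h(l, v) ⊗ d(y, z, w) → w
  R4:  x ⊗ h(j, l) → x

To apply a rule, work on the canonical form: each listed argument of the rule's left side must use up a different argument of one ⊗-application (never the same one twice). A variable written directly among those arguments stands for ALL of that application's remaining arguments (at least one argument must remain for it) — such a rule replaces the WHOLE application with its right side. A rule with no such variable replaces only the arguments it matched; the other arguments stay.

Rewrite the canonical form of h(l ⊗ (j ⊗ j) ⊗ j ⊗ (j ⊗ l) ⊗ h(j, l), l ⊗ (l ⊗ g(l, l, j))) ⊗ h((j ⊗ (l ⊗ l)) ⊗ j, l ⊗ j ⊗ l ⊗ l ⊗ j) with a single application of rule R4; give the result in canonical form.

Answer: h(j ⊗ j ⊗ j ⊗ j ⊗ l ⊗ l, g(l, l, j) ⊗ l ⊗ l) ⊗ h(j ⊗ j ⊗ l ⊗ l, j ⊗ j ⊗ l ⊗ l ⊗ l)

Derivation:
Canonical form:  h(h(j, l) ⊗ j ⊗ j ⊗ j ⊗ j ⊗ l ⊗ l, g(l, l, j) ⊗ l ⊗ l) ⊗ h(j ⊗ j ⊗ l ⊗ l, j ⊗ j ⊗ l ⊗ l ⊗ l)
Match R4:  consume h(j, l);  x := j ⊗ j ⊗ j ⊗ j ⊗ l ⊗ l
Every leftover argument binds to the variable; the entire application is replaced.
New term:  h(j ⊗ j ⊗ j ⊗ j ⊗ l ⊗ l, g(l, l, j) ⊗ l ⊗ l) ⊗ h(j ⊗ j ⊗ l ⊗ l, j ⊗ j ⊗ l ⊗ l ⊗ l)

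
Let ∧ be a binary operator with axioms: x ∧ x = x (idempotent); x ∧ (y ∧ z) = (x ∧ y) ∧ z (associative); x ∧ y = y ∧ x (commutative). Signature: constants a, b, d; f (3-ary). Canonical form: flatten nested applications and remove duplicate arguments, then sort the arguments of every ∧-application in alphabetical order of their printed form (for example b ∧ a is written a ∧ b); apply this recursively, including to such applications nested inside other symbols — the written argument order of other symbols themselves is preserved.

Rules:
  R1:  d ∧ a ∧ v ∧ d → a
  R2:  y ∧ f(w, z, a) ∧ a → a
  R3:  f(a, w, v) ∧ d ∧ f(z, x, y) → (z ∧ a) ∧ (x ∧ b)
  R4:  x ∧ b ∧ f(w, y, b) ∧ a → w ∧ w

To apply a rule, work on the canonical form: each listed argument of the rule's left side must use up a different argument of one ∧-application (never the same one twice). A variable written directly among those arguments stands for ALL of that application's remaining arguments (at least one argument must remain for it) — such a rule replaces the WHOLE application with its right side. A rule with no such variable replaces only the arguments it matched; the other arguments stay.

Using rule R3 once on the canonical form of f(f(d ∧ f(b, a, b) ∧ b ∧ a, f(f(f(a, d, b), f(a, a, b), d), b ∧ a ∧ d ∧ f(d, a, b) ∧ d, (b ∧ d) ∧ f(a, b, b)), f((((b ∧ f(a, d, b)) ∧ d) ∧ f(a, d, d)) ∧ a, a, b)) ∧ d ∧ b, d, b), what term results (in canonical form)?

Canonical form:  f(b ∧ d ∧ f(a ∧ b ∧ d ∧ f(b, a, b), f(f(f(a, d, b), f(a, a, b), d), a ∧ b ∧ d ∧ f(d, a, b), b ∧ d ∧ f(a, b, b)), f(a ∧ b ∧ d ∧ f(a, d, b) ∧ f(a, d, d), a, b)), d, b)
Apply R3:  consuming d, f(a, d, b), f(a, d, d);  v := b, w := d, x := d, y := d, z := a
New term:  f(b ∧ d ∧ f(a ∧ b ∧ d ∧ f(b, a, b), f(f(f(a, d, b), f(a, a, b), d), a ∧ b ∧ d ∧ f(d, a, b), b ∧ d ∧ f(a, b, b)), f(a ∧ b ∧ d, a, b)), d, b)

Answer: f(b ∧ d ∧ f(a ∧ b ∧ d ∧ f(b, a, b), f(f(f(a, d, b), f(a, a, b), d), a ∧ b ∧ d ∧ f(d, a, b), b ∧ d ∧ f(a, b, b)), f(a ∧ b ∧ d, a, b)), d, b)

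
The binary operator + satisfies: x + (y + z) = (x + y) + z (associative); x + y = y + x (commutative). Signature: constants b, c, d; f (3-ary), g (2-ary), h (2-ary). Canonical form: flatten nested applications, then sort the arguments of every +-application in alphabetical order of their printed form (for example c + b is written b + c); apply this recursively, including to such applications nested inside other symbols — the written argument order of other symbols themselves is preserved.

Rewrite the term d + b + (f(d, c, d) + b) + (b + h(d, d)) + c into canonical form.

Answer: b + b + b + c + d + f(d, c, d) + h(d, d)

Derivation:
Flatten:  d + b + f(d, c, d) + b + b + h(d, d) + c
Sort arguments:  b + b + b + c + d + f(d, c, d) + h(d, d)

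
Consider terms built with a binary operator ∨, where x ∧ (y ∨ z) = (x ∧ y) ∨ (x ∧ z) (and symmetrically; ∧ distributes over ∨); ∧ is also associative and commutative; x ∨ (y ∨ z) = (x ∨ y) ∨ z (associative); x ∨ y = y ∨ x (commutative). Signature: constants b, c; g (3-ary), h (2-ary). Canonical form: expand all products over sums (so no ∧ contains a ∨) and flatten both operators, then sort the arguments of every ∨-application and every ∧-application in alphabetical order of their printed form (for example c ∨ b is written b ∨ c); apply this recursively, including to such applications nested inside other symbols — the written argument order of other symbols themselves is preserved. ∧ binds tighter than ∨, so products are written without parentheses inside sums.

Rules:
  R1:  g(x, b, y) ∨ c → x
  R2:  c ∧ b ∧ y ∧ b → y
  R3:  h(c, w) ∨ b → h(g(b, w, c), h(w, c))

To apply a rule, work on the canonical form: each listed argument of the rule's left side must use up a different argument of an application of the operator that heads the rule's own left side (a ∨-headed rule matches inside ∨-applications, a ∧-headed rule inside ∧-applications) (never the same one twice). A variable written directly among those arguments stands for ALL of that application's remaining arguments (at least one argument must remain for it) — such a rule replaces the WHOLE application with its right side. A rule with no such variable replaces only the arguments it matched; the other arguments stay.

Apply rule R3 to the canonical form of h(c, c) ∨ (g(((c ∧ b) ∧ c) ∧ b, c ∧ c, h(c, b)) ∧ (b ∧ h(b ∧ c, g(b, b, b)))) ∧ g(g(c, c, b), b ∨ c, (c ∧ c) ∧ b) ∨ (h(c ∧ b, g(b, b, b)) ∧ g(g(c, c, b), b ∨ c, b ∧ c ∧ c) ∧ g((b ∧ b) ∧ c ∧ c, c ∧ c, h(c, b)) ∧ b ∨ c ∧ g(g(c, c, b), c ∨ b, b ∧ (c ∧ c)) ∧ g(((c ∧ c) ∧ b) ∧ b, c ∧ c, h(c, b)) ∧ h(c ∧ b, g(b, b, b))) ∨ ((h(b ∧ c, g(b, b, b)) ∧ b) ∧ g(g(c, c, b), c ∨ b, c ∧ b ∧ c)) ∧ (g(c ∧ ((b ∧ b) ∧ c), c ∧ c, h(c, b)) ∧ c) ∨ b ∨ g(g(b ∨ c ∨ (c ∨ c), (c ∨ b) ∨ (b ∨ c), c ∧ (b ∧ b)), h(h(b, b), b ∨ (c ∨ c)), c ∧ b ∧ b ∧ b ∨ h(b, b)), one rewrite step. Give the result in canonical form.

Answer: b ∧ c ∧ g(b ∧ b ∧ c ∧ c, c ∧ c, h(c, b)) ∧ g(g(c, c, b), b ∨ c, b ∧ c ∧ c) ∧ h(b ∧ c, g(b, b, b)) ∨ b ∧ g(b ∧ b ∧ c ∧ c, c ∧ c, h(c, b)) ∧ g(g(c, c, b), b ∨ c, b ∧ c ∧ c) ∧ h(b ∧ c, g(b, b, b)) ∨ b ∧ g(b ∧ b ∧ c ∧ c, c ∧ c, h(c, b)) ∧ g(g(c, c, b), b ∨ c, b ∧ c ∧ c) ∧ h(b ∧ c, g(b, b, b)) ∨ c ∧ g(b ∧ b ∧ c ∧ c, c ∧ c, h(c, b)) ∧ g(g(c, c, b), b ∨ c, b ∧ c ∧ c) ∧ h(b ∧ c, g(b, b, b)) ∨ g(g(b ∨ c ∨ c ∨ c, b ∨ b ∨ c ∨ c, b ∧ b ∧ c), h(h(b, b), b ∨ c ∨ c), b ∧ b ∧ b ∧ c ∨ h(b, b)) ∨ h(g(b, c, c), h(c, c))

Derivation:
Canonical form:  b ∨ b ∧ c ∧ g(b ∧ b ∧ c ∧ c, c ∧ c, h(c, b)) ∧ g(g(c, c, b), b ∨ c, b ∧ c ∧ c) ∧ h(b ∧ c, g(b, b, b)) ∨ b ∧ g(b ∧ b ∧ c ∧ c, c ∧ c, h(c, b)) ∧ g(g(c, c, b), b ∨ c, b ∧ c ∧ c) ∧ h(b ∧ c, g(b, b, b)) ∨ b ∧ g(b ∧ b ∧ c ∧ c, c ∧ c, h(c, b)) ∧ g(g(c, c, b), b ∨ c, b ∧ c ∧ c) ∧ h(b ∧ c, g(b, b, b)) ∨ c ∧ g(b ∧ b ∧ c ∧ c, c ∧ c, h(c, b)) ∧ g(g(c, c, b), b ∨ c, b ∧ c ∧ c) ∧ h(b ∧ c, g(b, b, b)) ∨ g(g(b ∨ c ∨ c ∨ c, b ∨ b ∨ c ∨ c, b ∧ b ∧ c), h(h(b, b), b ∨ c ∨ c), b ∧ b ∧ b ∧ c ∨ h(b, b)) ∨ h(c, c)
Match R3:  consume b, h(c, c);  w := c
New term:  b ∧ c ∧ g(b ∧ b ∧ c ∧ c, c ∧ c, h(c, b)) ∧ g(g(c, c, b), b ∨ c, b ∧ c ∧ c) ∧ h(b ∧ c, g(b, b, b)) ∨ b ∧ g(b ∧ b ∧ c ∧ c, c ∧ c, h(c, b)) ∧ g(g(c, c, b), b ∨ c, b ∧ c ∧ c) ∧ h(b ∧ c, g(b, b, b)) ∨ b ∧ g(b ∧ b ∧ c ∧ c, c ∧ c, h(c, b)) ∧ g(g(c, c, b), b ∨ c, b ∧ c ∧ c) ∧ h(b ∧ c, g(b, b, b)) ∨ c ∧ g(b ∧ b ∧ c ∧ c, c ∧ c, h(c, b)) ∧ g(g(c, c, b), b ∨ c, b ∧ c ∧ c) ∧ h(b ∧ c, g(b, b, b)) ∨ g(g(b ∨ c ∨ c ∨ c, b ∨ b ∨ c ∨ c, b ∧ b ∧ c), h(h(b, b), b ∨ c ∨ c), b ∧ b ∧ b ∧ c ∨ h(b, b)) ∨ h(g(b, c, c), h(c, c))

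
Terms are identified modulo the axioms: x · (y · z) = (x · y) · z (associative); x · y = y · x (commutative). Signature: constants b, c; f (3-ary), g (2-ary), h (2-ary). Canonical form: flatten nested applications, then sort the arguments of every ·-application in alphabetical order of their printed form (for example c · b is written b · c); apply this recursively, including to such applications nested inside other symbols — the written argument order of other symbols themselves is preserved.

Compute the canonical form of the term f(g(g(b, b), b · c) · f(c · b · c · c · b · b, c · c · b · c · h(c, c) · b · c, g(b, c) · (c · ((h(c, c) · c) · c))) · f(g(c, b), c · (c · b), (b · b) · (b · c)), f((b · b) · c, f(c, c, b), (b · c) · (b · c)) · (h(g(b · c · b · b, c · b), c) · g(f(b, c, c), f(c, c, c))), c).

Work inside:  g(g(b, b), b · c) · f(c · b · c · c · b · b, c · c · b · c · h(c, c) · b · c, g(b, c) · (c · ((h(c, c) · c) · c))) · f(g(c, b), c · (c · b), (b · b) · (b · c))
Inside:  f(c · b · c · c · b · b, c · c · b · c · h(c, c) · b · c, g(b, c) · (c · ((h(c, c) · c) · c)))  →  f(b · b · b · c · c · c, b · b · c · c · c · c · h(c, c), c · c · c · g(b, c) · h(c, c))
Simplify inside:  f(g(c, b), c · (c · b), (b · b) · (b · c))  →  f(g(c, b), b · c · c, b · b · b · c)
Sort arguments:  f(b · b · b · c · c · c, b · b · c · c · c · c · h(c, c), c · c · c · g(b, c) · h(c, c)) · f(g(c, b), b · c · c, b · b · b · c) · g(g(b, b), b · c)
Rebuild:  f(f(b · b · b · c · c · c, b · b · c · c · c · c · h(c, c), c · c · c · g(b, c) · h(c, c)) · f(g(c, b), b · c · c, b · b · b · c) · g(g(b, b), b · c), f(b · b · c, f(c, c, b), b · b · c · c) · g(f(b, c, c), f(c, c, c)) · h(g(b · b · b · c, b · c), c), c)

Answer: f(f(b · b · b · c · c · c, b · b · c · c · c · c · h(c, c), c · c · c · g(b, c) · h(c, c)) · f(g(c, b), b · c · c, b · b · b · c) · g(g(b, b), b · c), f(b · b · c, f(c, c, b), b · b · c · c) · g(f(b, c, c), f(c, c, c)) · h(g(b · b · b · c, b · c), c), c)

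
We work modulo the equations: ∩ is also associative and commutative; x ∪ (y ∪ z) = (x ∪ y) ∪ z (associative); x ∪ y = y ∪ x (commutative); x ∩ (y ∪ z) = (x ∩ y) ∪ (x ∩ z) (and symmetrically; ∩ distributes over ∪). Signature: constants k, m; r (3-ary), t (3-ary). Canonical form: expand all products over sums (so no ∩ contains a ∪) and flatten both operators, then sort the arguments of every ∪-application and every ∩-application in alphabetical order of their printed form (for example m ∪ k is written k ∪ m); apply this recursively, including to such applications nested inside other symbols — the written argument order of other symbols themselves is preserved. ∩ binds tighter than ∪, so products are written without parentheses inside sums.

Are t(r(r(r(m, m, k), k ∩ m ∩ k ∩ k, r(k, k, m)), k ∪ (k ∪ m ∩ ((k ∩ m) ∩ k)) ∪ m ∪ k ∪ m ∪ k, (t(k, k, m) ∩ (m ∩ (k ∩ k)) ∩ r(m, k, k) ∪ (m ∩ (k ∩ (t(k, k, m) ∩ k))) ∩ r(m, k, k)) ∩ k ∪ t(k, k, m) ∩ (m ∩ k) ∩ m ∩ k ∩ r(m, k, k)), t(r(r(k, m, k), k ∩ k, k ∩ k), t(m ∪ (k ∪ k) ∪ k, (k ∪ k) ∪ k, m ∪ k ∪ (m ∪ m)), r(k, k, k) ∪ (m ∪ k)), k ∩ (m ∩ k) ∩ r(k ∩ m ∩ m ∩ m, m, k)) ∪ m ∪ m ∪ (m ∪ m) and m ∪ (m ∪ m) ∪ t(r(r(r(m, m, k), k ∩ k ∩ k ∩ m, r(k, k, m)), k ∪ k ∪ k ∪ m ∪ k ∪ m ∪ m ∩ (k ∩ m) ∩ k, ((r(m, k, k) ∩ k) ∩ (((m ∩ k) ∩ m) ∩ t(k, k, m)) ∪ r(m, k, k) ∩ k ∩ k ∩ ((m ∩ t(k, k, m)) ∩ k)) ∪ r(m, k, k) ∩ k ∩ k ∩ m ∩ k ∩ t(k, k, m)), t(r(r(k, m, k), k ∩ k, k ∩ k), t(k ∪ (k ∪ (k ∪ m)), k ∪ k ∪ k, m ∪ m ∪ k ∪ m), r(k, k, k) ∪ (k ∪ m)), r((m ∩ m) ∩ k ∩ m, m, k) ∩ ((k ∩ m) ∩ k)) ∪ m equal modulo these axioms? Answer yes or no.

Answer: yes — both canonical forms are m ∪ m ∪ m ∪ m ∪ t(r(r(r(m, m, k), k ∩ k ∩ k ∩ m, r(k, k, m)), k ∪ k ∪ k ∪ k ∪ k ∩ k ∩ m ∩ m ∪ m ∪ m, k ∩ k ∩ k ∩ m ∩ r(m, k, k) ∩ t(k, k, m) ∪ k ∩ k ∩ k ∩ m ∩ r(m, k, k) ∩ t(k, k, m) ∪ k ∩ k ∩ m ∩ m ∩ r(m, k, k) ∩ t(k, k, m)), t(r(r(k, m, k), k ∩ k, k ∩ k), t(k ∪ k ∪ k ∪ m, k ∪ k ∪ k, k ∪ m ∪ m ∪ m), k ∪ m ∪ r(k, k, k)), k ∩ k ∩ m ∩ r(k ∩ m ∩ m ∩ m, m, k))

Derivation:
Left:  t(r(r(r(m, m, k), k ∩ m ∩ k ∩ k, r(k, k, m)), k ∪ (k ∪ m ∩ ((k ∩ m) ∩ k)) ∪ m ∪ k ∪ m ∪ k, (t(k, k, m) ∩ (m ∩ (k ∩ k)) ∩ r(m, k, k) ∪ (m ∩ (k ∩ (t(k, k, m) ∩ k))) ∩ r(m, k, k)) ∩ k ∪ t(k, k, m) ∩ (m ∩ k) ∩ m ∩ k ∩ r(m, k, k)), t(r(r(k, m, k), k ∩ k, k ∩ k), t(m ∪ (k ∪ k) ∪ k, (k ∪ k) ∪ k, m ∪ k ∪ (m ∪ m)), r(k, k, k) ∪ (m ∪ k)), k ∩ (m ∩ k) ∩ r(k ∩ m ∩ m ∩ m, m, k)) ∪ m ∪ m ∪ (m ∪ m)
  Expand products over sums:  t(r(r(r(m, m, k), k ∩ k ∩ k ∩ m, r(k, k, m)), k ∪ k ∪ k ∪ k ∪ k ∩ k ∩ m ∩ m ∪ m ∪ m, k ∩ k ∩ k ∩ m ∩ r(m, k, k) ∩ t(k, k, m) ∪ k ∩ k ∩ k ∩ m ∩ r(m, k, k) ∩ t(k, k, m) ∪ k ∩ k ∩ m ∩ m ∩ r(m, k, k) ∩ t(k, k, m)), t(r(r(k, m, k), k ∩ k, k ∩ k), t(k ∪ k ∪ k ∪ m, k ∪ k ∪ k, k ∪ m ∪ m ∪ m), k ∪ m ∪ r(k, k, k)), k ∩ k ∩ m ∩ r(k ∩ m ∩ m ∩ m, m, k)) ∪ m ∪ m ∪ m ∪ m
  Sort:  m ∪ m ∪ m ∪ m ∪ t(r(r(r(m, m, k), k ∩ k ∩ k ∩ m, r(k, k, m)), k ∪ k ∪ k ∪ k ∪ k ∩ k ∩ m ∩ m ∪ m ∪ m, k ∩ k ∩ k ∩ m ∩ r(m, k, k) ∩ t(k, k, m) ∪ k ∩ k ∩ k ∩ m ∩ r(m, k, k) ∩ t(k, k, m) ∪ k ∩ k ∩ m ∩ m ∩ r(m, k, k) ∩ t(k, k, m)), t(r(r(k, m, k), k ∩ k, k ∩ k), t(k ∪ k ∪ k ∪ m, k ∪ k ∪ k, k ∪ m ∪ m ∪ m), k ∪ m ∪ r(k, k, k)), k ∩ k ∩ m ∩ r(k ∩ m ∩ m ∩ m, m, k))
Right:  m ∪ (m ∪ m) ∪ t(r(r(r(m, m, k), k ∩ k ∩ k ∩ m, r(k, k, m)), k ∪ k ∪ k ∪ m ∪ k ∪ m ∪ m ∩ (k ∩ m) ∩ k, ((r(m, k, k) ∩ k) ∩ (((m ∩ k) ∩ m) ∩ t(k, k, m)) ∪ r(m, k, k) ∩ k ∩ k ∩ ((m ∩ t(k, k, m)) ∩ k)) ∪ r(m, k, k) ∩ k ∩ k ∩ m ∩ k ∩ t(k, k, m)), t(r(r(k, m, k), k ∩ k, k ∩ k), t(k ∪ (k ∪ (k ∪ m)), k ∪ k ∪ k, m ∪ m ∪ k ∪ m), r(k, k, k) ∪ (k ∪ m)), r((m ∩ m) ∩ k ∩ m, m, k) ∩ ((k ∩ m) ∩ k)) ∪ m
  Flatten:  m ∪ m ∪ m ∪ t(r(r(r(m, m, k), k ∩ k ∩ k ∩ m, r(k, k, m)), k ∪ k ∪ k ∪ k ∪ k ∩ k ∩ m ∩ m ∪ m ∪ m, k ∩ k ∩ k ∩ m ∩ r(m, k, k) ∩ t(k, k, m) ∪ k ∩ k ∩ k ∩ m ∩ r(m, k, k) ∩ t(k, k, m) ∪ k ∩ k ∩ m ∩ m ∩ r(m, k, k) ∩ t(k, k, m)), t(r(r(k, m, k), k ∩ k, k ∩ k), t(k ∪ k ∪ k ∪ m, k ∪ k ∪ k, k ∪ m ∪ m ∪ m), k ∪ m ∪ r(k, k, k)), k ∩ k ∩ m ∩ r(k ∩ m ∩ m ∩ m, m, k)) ∪ m
  Sort arguments:  m ∪ m ∪ m ∪ m ∪ t(r(r(r(m, m, k), k ∩ k ∩ k ∩ m, r(k, k, m)), k ∪ k ∪ k ∪ k ∪ k ∩ k ∩ m ∩ m ∪ m ∪ m, k ∩ k ∩ k ∩ m ∩ r(m, k, k) ∩ t(k, k, m) ∪ k ∩ k ∩ k ∩ m ∩ r(m, k, k) ∩ t(k, k, m) ∪ k ∩ k ∩ m ∩ m ∩ r(m, k, k) ∩ t(k, k, m)), t(r(r(k, m, k), k ∩ k, k ∩ k), t(k ∪ k ∪ k ∪ m, k ∪ k ∪ k, k ∪ m ∪ m ∪ m), k ∪ m ∪ r(k, k, k)), k ∩ k ∩ m ∩ r(k ∩ m ∩ m ∩ m, m, k))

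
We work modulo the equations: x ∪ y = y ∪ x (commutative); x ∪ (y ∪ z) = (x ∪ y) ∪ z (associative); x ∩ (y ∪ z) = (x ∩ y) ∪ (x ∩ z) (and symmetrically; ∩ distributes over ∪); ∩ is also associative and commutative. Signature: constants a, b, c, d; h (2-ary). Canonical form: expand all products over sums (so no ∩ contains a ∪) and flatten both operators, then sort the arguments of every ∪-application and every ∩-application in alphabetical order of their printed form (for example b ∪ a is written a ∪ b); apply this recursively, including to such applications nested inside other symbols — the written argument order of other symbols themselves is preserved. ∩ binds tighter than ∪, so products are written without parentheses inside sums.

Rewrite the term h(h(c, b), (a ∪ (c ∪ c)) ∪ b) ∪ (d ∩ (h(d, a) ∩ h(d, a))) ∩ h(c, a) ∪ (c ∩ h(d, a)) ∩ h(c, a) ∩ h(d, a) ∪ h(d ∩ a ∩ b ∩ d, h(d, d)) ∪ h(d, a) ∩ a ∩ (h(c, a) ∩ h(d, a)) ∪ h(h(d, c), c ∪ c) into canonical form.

Answer: a ∩ h(c, a) ∩ h(d, a) ∩ h(d, a) ∪ c ∩ h(c, a) ∩ h(d, a) ∩ h(d, a) ∪ d ∩ h(c, a) ∩ h(d, a) ∩ h(d, a) ∪ h(a ∩ b ∩ d ∩ d, h(d, d)) ∪ h(h(c, b), a ∪ b ∪ c ∪ c) ∪ h(h(d, c), c ∪ c)

Derivation:
Merge nested applications:  h(h(c, b), a ∪ b ∪ c ∪ c) ∪ d ∩ h(c, a) ∩ h(d, a) ∩ h(d, a) ∪ c ∩ h(c, a) ∩ h(d, a) ∩ h(d, a) ∪ h(a ∩ b ∩ d ∩ d, h(d, d)) ∪ a ∩ h(c, a) ∩ h(d, a) ∩ h(d, a) ∪ h(h(d, c), c ∪ c)
Order the arguments:  a ∩ h(c, a) ∩ h(d, a) ∩ h(d, a) ∪ c ∩ h(c, a) ∩ h(d, a) ∩ h(d, a) ∪ d ∩ h(c, a) ∩ h(d, a) ∩ h(d, a) ∪ h(a ∩ b ∩ d ∩ d, h(d, d)) ∪ h(h(c, b), a ∪ b ∪ c ∪ c) ∪ h(h(d, c), c ∪ c)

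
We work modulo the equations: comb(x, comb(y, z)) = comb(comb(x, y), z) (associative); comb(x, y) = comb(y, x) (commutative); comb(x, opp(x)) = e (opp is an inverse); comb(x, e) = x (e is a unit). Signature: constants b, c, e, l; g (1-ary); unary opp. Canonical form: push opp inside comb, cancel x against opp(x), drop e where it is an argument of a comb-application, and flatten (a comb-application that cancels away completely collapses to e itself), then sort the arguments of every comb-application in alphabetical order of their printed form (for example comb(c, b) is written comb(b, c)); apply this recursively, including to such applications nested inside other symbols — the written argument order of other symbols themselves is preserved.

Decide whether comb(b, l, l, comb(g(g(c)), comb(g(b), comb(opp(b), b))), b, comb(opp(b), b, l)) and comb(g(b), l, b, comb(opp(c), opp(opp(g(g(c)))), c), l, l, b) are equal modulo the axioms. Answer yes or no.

Answer: yes — both canonical forms are comb(b, b, g(b), g(g(c)), l, l, l)

Derivation:
Left:  comb(b, l, l, comb(g(g(c)), comb(g(b), comb(opp(b), b))), b, comb(opp(b), b, l))
  Combine occurrences:  comb(b, b, l, l, l, g(g(c)), g(b))
  Order the arguments:  comb(b, b, g(b), g(g(c)), l, l, l)
Right:  comb(g(b), l, b, comb(opp(c), opp(opp(g(g(c)))), c), l, l, b)
  Push opp inside:  distribute opp over comb and collapse double opp
  Inverses cancel:  c cancels
  Collect:  comb(g(b), l, l, l, b, b, g(g(c)))
  Sort:  comb(b, b, g(b), g(g(c)), l, l, l)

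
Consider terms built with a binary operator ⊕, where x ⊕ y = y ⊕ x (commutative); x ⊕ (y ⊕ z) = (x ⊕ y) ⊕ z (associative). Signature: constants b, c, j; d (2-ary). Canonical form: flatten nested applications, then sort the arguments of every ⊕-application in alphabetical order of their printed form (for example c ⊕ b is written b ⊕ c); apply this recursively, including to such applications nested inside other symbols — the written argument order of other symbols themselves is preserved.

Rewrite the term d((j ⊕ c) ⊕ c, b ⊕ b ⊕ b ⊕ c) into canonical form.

Answer: d(c ⊕ c ⊕ j, b ⊕ b ⊕ b ⊕ c)

Derivation:
Focus inside:  (j ⊕ c) ⊕ c
Merge nested applications:  j ⊕ c ⊕ c
Sort:  c ⊕ c ⊕ j
Reassemble:  d(c ⊕ c ⊕ j, b ⊕ b ⊕ b ⊕ c)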